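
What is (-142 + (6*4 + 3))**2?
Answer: 13225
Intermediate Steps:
(-142 + (6*4 + 3))**2 = (-142 + (24 + 3))**2 = (-142 + 27)**2 = (-115)**2 = 13225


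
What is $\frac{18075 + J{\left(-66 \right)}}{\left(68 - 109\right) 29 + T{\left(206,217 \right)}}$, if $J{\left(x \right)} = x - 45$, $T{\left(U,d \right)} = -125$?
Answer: $- \frac{998}{73} \approx -13.671$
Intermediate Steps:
$J{\left(x \right)} = -45 + x$ ($J{\left(x \right)} = x - 45 = -45 + x$)
$\frac{18075 + J{\left(-66 \right)}}{\left(68 - 109\right) 29 + T{\left(206,217 \right)}} = \frac{18075 - 111}{\left(68 - 109\right) 29 - 125} = \frac{18075 - 111}{\left(-41\right) 29 - 125} = \frac{17964}{-1189 - 125} = \frac{17964}{-1314} = 17964 \left(- \frac{1}{1314}\right) = - \frac{998}{73}$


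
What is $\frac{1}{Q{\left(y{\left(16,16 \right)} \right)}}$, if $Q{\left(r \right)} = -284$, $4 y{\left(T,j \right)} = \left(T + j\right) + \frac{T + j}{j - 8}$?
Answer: $- \frac{1}{284} \approx -0.0035211$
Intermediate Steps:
$y{\left(T,j \right)} = \frac{T}{4} + \frac{j}{4} + \frac{T + j}{4 \left(-8 + j\right)}$ ($y{\left(T,j \right)} = \frac{\left(T + j\right) + \frac{T + j}{j - 8}}{4} = \frac{\left(T + j\right) + \frac{T + j}{-8 + j}}{4} = \frac{T + j + \frac{T + j}{-8 + j}}{4} = \frac{T}{4} + \frac{j}{4} + \frac{T + j}{4 \left(-8 + j\right)}$)
$\frac{1}{Q{\left(y{\left(16,16 \right)} \right)}} = \frac{1}{-284} = - \frac{1}{284}$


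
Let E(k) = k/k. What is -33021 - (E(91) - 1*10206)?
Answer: -22816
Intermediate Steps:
E(k) = 1
-33021 - (E(91) - 1*10206) = -33021 - (1 - 1*10206) = -33021 - (1 - 10206) = -33021 - 1*(-10205) = -33021 + 10205 = -22816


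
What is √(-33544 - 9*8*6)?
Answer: 2*I*√8494 ≈ 184.33*I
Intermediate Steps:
√(-33544 - 9*8*6) = √(-33544 - 72*6) = √(-33544 - 432) = √(-33976) = 2*I*√8494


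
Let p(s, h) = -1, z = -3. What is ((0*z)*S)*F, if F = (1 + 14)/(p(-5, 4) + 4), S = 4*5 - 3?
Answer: 0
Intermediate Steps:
S = 17 (S = 20 - 3 = 17)
F = 5 (F = (1 + 14)/(-1 + 4) = 15/3 = 15*(⅓) = 5)
((0*z)*S)*F = ((0*(-3))*17)*5 = (0*17)*5 = 0*5 = 0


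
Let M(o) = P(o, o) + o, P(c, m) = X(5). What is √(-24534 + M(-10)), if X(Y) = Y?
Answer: I*√24539 ≈ 156.65*I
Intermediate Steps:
P(c, m) = 5
M(o) = 5 + o
√(-24534 + M(-10)) = √(-24534 + (5 - 10)) = √(-24534 - 5) = √(-24539) = I*√24539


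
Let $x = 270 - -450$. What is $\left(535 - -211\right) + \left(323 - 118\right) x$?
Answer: $148346$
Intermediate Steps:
$x = 720$ ($x = 270 + 450 = 720$)
$\left(535 - -211\right) + \left(323 - 118\right) x = \left(535 - -211\right) + \left(323 - 118\right) 720 = \left(535 + 211\right) + \left(323 - 118\right) 720 = 746 + 205 \cdot 720 = 746 + 147600 = 148346$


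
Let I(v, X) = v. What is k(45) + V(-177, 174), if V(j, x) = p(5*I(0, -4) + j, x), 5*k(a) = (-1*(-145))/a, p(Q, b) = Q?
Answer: -7936/45 ≈ -176.36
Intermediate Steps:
k(a) = 29/a (k(a) = ((-1*(-145))/a)/5 = (145/a)/5 = 29/a)
V(j, x) = j (V(j, x) = 5*0 + j = 0 + j = j)
k(45) + V(-177, 174) = 29/45 - 177 = -7936/45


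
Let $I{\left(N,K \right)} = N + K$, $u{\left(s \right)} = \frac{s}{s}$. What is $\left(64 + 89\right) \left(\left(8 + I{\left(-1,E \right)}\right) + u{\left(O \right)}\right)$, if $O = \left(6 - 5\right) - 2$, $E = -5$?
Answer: $459$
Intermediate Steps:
$O = -1$ ($O = 1 - 2 = -1$)
$u{\left(s \right)} = 1$
$I{\left(N,K \right)} = K + N$
$\left(64 + 89\right) \left(\left(8 + I{\left(-1,E \right)}\right) + u{\left(O \right)}\right) = \left(64 + 89\right) \left(\left(8 - 6\right) + 1\right) = 153 \left(\left(8 - 6\right) + 1\right) = 153 \left(2 + 1\right) = 153 \cdot 3 = 459$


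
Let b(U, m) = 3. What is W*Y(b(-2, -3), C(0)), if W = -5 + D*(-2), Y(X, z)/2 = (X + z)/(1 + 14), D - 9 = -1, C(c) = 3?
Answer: -84/5 ≈ -16.800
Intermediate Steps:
D = 8 (D = 9 - 1 = 8)
Y(X, z) = 2*X/15 + 2*z/15 (Y(X, z) = 2*((X + z)/(1 + 14)) = 2*((X + z)/15) = 2*((X + z)*(1/15)) = 2*(X/15 + z/15) = 2*X/15 + 2*z/15)
W = -21 (W = -5 + 8*(-2) = -5 - 16 = -21)
W*Y(b(-2, -3), C(0)) = -21*((2/15)*3 + (2/15)*3) = -21*(⅖ + ⅖) = -21*⅘ = -84/5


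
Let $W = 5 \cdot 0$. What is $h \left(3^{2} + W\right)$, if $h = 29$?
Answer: $261$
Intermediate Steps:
$W = 0$
$h \left(3^{2} + W\right) = 29 \left(3^{2} + 0\right) = 29 \left(9 + 0\right) = 29 \cdot 9 = 261$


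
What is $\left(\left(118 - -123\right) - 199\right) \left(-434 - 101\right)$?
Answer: $-22470$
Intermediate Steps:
$\left(\left(118 - -123\right) - 199\right) \left(-434 - 101\right) = \left(\left(118 + 123\right) - 199\right) \left(-535\right) = \left(241 - 199\right) \left(-535\right) = 42 \left(-535\right) = -22470$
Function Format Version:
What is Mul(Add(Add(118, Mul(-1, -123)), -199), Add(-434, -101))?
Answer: -22470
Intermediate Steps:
Mul(Add(Add(118, Mul(-1, -123)), -199), Add(-434, -101)) = Mul(Add(Add(118, 123), -199), -535) = Mul(Add(241, -199), -535) = Mul(42, -535) = -22470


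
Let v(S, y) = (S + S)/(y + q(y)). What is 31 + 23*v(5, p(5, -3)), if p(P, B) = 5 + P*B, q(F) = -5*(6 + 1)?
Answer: 233/9 ≈ 25.889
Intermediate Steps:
q(F) = -35 (q(F) = -5*7 = -35)
p(P, B) = 5 + B*P
v(S, y) = 2*S/(-35 + y) (v(S, y) = (S + S)/(y - 35) = (2*S)/(-35 + y) = 2*S/(-35 + y))
31 + 23*v(5, p(5, -3)) = 31 + 23*(2*5/(-35 + (5 - 3*5))) = 31 + 23*(2*5/(-35 + (5 - 15))) = 31 + 23*(2*5/(-35 - 10)) = 31 + 23*(2*5/(-45)) = 31 + 23*(2*5*(-1/45)) = 31 + 23*(-2/9) = 31 - 46/9 = 233/9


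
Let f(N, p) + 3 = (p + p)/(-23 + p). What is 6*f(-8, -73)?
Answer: -71/8 ≈ -8.8750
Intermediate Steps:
f(N, p) = -3 + 2*p/(-23 + p) (f(N, p) = -3 + (p + p)/(-23 + p) = -3 + (2*p)/(-23 + p) = -3 + 2*p/(-23 + p))
6*f(-8, -73) = 6*((69 - 1*(-73))/(-23 - 73)) = 6*((69 + 73)/(-96)) = 6*(-1/96*142) = 6*(-71/48) = -71/8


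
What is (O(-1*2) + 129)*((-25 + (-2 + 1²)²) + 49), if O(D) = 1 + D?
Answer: 3200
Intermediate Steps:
(O(-1*2) + 129)*((-25 + (-2 + 1²)²) + 49) = ((1 - 1*2) + 129)*((-25 + (-2 + 1²)²) + 49) = ((1 - 2) + 129)*((-25 + (-2 + 1)²) + 49) = (-1 + 129)*((-25 + (-1)²) + 49) = 128*((-25 + 1) + 49) = 128*(-24 + 49) = 128*25 = 3200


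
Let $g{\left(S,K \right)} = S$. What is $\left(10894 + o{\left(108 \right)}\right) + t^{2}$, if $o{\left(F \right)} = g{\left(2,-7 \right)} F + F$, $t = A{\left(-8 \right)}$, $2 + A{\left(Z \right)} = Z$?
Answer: $11318$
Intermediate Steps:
$A{\left(Z \right)} = -2 + Z$
$t = -10$ ($t = -2 - 8 = -10$)
$o{\left(F \right)} = 3 F$ ($o{\left(F \right)} = 2 F + F = 3 F$)
$\left(10894 + o{\left(108 \right)}\right) + t^{2} = \left(10894 + 3 \cdot 108\right) + \left(-10\right)^{2} = \left(10894 + 324\right) + 100 = 11218 + 100 = 11318$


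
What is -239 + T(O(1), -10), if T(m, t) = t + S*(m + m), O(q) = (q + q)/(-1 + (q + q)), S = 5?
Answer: -229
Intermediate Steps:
O(q) = 2*q/(-1 + 2*q) (O(q) = (2*q)/(-1 + 2*q) = 2*q/(-1 + 2*q))
T(m, t) = t + 10*m (T(m, t) = t + 5*(m + m) = t + 5*(2*m) = t + 10*m)
-239 + T(O(1), -10) = -239 + (-10 + 10*(2*1/(-1 + 2*1))) = -239 + (-10 + 10*(2*1/(-1 + 2))) = -239 + (-10 + 10*(2*1/1)) = -239 + (-10 + 10*(2*1*1)) = -239 + (-10 + 10*2) = -239 + (-10 + 20) = -239 + 10 = -229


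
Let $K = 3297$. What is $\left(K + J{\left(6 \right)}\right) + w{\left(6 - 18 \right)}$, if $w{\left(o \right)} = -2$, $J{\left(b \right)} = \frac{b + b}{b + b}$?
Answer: $3296$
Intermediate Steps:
$J{\left(b \right)} = 1$ ($J{\left(b \right)} = \frac{2 b}{2 b} = 2 b \frac{1}{2 b} = 1$)
$\left(K + J{\left(6 \right)}\right) + w{\left(6 - 18 \right)} = \left(3297 + 1\right) - 2 = 3298 - 2 = 3296$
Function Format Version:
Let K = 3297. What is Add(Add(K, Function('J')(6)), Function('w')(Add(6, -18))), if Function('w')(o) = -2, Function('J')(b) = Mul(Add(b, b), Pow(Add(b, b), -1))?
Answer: 3296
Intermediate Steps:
Function('J')(b) = 1 (Function('J')(b) = Mul(Mul(2, b), Pow(Mul(2, b), -1)) = Mul(Mul(2, b), Mul(Rational(1, 2), Pow(b, -1))) = 1)
Add(Add(K, Function('J')(6)), Function('w')(Add(6, -18))) = Add(Add(3297, 1), -2) = Add(3298, -2) = 3296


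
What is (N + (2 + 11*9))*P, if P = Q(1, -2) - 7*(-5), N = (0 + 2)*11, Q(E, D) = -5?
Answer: 3690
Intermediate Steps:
N = 22 (N = 2*11 = 22)
P = 30 (P = -5 - 7*(-5) = -5 + 35 = 30)
(N + (2 + 11*9))*P = (22 + (2 + 11*9))*30 = (22 + (2 + 99))*30 = (22 + 101)*30 = 123*30 = 3690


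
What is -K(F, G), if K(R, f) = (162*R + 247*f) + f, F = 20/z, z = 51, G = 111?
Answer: -469056/17 ≈ -27592.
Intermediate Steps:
F = 20/51 ≈ 0.39216
K(R, f) = 162*R + 248*f
-K(F, G) = -(162*(20/51) + 248*111) = -(1080/17 + 27528) = -1*469056/17 = -469056/17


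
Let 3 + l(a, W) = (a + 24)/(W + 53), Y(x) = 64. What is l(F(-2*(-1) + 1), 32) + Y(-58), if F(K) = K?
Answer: 5212/85 ≈ 61.318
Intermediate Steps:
l(a, W) = -3 + (24 + a)/(53 + W) (l(a, W) = -3 + (a + 24)/(W + 53) = -3 + (24 + a)/(53 + W))
l(F(-2*(-1) + 1), 32) + Y(-58) = (-135 + (-2*(-1) + 1) - 3*32)/(53 + 32) + 64 = (-135 + (2 + 1) - 96)/85 + 64 = (-135 + 3 - 96)/85 + 64 = (1/85)*(-228) + 64 = -228/85 + 64 = 5212/85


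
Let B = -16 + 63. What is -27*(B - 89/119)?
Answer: -148608/119 ≈ -1248.8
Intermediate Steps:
B = 47
-27*(B - 89/119) = -27*(47 - 89/119) = -27*5504/119 = -148608/119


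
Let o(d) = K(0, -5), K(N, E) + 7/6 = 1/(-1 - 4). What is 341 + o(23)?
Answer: 10189/30 ≈ 339.63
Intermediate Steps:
K(N, E) = -41/30 (K(N, E) = -7/6 + 1/(-1 - 4) = -7/6 + 1/(-5) = -7/6 - ⅕ = -41/30)
o(d) = -41/30
341 + o(23) = 341 - 41/30 = 10189/30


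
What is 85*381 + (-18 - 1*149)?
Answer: 32218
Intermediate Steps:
85*381 + (-18 - 1*149) = 32385 + (-18 - 149) = 32385 - 167 = 32218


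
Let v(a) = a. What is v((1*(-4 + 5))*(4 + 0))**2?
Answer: 16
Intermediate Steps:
v((1*(-4 + 5))*(4 + 0))**2 = ((1*(-4 + 5))*(4 + 0))**2 = ((1*1)*4)**2 = (1*4)**2 = 4**2 = 16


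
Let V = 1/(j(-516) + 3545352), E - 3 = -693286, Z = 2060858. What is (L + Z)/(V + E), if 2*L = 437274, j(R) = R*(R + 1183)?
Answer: -7297073804100/2219323673939 ≈ -3.2880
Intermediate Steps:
E = -693283 (E = 3 - 693286 = -693283)
j(R) = R*(1183 + R)
V = 1/3201180 (V = 1/(-516*(1183 - 516) + 3545352) = 1/(-516*667 + 3545352) = 1/(-344172 + 3545352) = 1/3201180 ≈ 3.1238e-7)
L = 218637 (L = (½)*437274 = 218637)
(L + Z)/(V + E) = (218637 + 2060858)/(1/3201180 - 693283) = 2279495/(-2219323673939/3201180) = 2279495*(-3201180/2219323673939) = -7297073804100/2219323673939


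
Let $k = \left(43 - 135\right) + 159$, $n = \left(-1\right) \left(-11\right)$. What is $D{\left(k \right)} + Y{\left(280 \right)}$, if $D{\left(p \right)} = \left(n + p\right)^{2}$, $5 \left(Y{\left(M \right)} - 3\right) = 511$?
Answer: $\frac{30946}{5} \approx 6189.2$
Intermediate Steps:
$Y{\left(M \right)} = \frac{526}{5}$ ($Y{\left(M \right)} = 3 + \frac{1}{5} \cdot 511 = 3 + \frac{511}{5} = \frac{526}{5}$)
$n = 11$
$k = 67$ ($k = -92 + 159 = 67$)
$D{\left(p \right)} = \left(11 + p\right)^{2}$
$D{\left(k \right)} + Y{\left(280 \right)} = \left(11 + 67\right)^{2} + \frac{526}{5} = 78^{2} + \frac{526}{5} = 6084 + \frac{526}{5} = \frac{30946}{5}$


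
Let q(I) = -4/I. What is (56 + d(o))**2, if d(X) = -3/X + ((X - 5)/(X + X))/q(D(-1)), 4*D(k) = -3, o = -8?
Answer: 209409841/65536 ≈ 3195.3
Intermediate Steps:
D(k) = -3/4 (D(k) = (1/4)*(-3) = -3/4)
d(X) = -3/X + 3*(-5 + X)/(32*X) (d(X) = -3/X + ((X - 5)/(X + X))/((-4/(-3/4))) = -3/X + ((-5 + X)/((2*X)))/((-4*(-4/3))) = -3/X + ((-5 + X)*(1/(2*X)))/(16/3) = -3/X + ((-5 + X)/(2*X))*(3/16) = -3/X + 3*(-5 + X)/(32*X))
(56 + d(o))**2 = (56 + (3/32)*(-37 - 8)/(-8))**2 = (56 + (3/32)*(-1/8)*(-45))**2 = (56 + 135/256)**2 = (14471/256)**2 = 209409841/65536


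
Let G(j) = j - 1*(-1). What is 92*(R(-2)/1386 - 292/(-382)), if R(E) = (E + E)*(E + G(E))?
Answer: 3137936/44121 ≈ 71.121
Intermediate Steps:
G(j) = 1 + j (G(j) = j + 1 = 1 + j)
R(E) = 2*E*(1 + 2*E) (R(E) = (E + E)*(E + (1 + E)) = (2*E)*(1 + 2*E) = 2*E*(1 + 2*E))
92*(R(-2)/1386 - 292/(-382)) = 92*((2*(-2)*(1 + 2*(-2)))/1386 - 292/(-382)) = 92*((2*(-2)*(1 - 4))*(1/1386) - 292*(-1/382)) = 92*((2*(-2)*(-3))*(1/1386) + 146/191) = 92*(12*(1/1386) + 146/191) = 92*(2/231 + 146/191) = 92*(34108/44121) = 3137936/44121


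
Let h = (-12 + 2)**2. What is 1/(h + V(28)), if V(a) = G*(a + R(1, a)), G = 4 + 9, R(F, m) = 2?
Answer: 1/490 ≈ 0.0020408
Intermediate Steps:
G = 13
V(a) = 26 + 13*a (V(a) = 13*(a + 2) = 13*(2 + a) = 26 + 13*a)
h = 100 (h = (-10)**2 = 100)
1/(h + V(28)) = 1/(100 + (26 + 13*28)) = 1/(100 + (26 + 364)) = 1/(100 + 390) = 1/490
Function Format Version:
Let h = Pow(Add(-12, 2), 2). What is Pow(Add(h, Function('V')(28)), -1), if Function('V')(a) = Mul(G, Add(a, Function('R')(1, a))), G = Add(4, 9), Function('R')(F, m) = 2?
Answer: Rational(1, 490) ≈ 0.0020408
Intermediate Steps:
G = 13
Function('V')(a) = Add(26, Mul(13, a)) (Function('V')(a) = Mul(13, Add(a, 2)) = Mul(13, Add(2, a)) = Add(26, Mul(13, a)))
h = 100 (h = Pow(-10, 2) = 100)
Pow(Add(h, Function('V')(28)), -1) = Pow(Add(100, Add(26, Mul(13, 28))), -1) = Pow(Add(100, Add(26, 364)), -1) = Pow(Add(100, 390), -1) = Pow(490, -1) = Rational(1, 490)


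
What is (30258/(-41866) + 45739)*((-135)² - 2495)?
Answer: 124467116540/173 ≈ 7.1946e+8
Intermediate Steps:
(30258/(-41866) + 45739)*((-135)² - 2495) = (30258*(-1/41866) + 45739)*(18225 - 2495) = (-15129/20933 + 45739)*15730 = (957439358/20933)*15730 = 124467116540/173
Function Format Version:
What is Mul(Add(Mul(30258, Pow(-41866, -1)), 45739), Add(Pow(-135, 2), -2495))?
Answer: Rational(124467116540, 173) ≈ 7.1946e+8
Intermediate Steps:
Mul(Add(Mul(30258, Pow(-41866, -1)), 45739), Add(Pow(-135, 2), -2495)) = Mul(Add(Mul(30258, Rational(-1, 41866)), 45739), Add(18225, -2495)) = Mul(Add(Rational(-15129, 20933), 45739), 15730) = Mul(Rational(957439358, 20933), 15730) = Rational(124467116540, 173)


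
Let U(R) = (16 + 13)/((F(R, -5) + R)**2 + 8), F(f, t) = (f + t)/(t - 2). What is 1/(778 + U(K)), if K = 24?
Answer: 22593/17578775 ≈ 0.0012852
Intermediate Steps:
F(f, t) = (f + t)/(-2 + t)
U(R) = 29/(8 + (5/7 + 6*R/7)**2) (U(R) = (16 + 13)/(((R - 5)/(-2 - 5) + R)**2 + 8) = 29/(((-5 + R)/(-7) + R)**2 + 8) = 29/((-(-5 + R)/7 + R)**2 + 8) = 29/(((5/7 - R/7) + R)**2 + 8) = 29/((5/7 + 6*R/7)**2 + 8) = 29/(8 + (5/7 + 6*R/7)**2))
1/(778 + U(K)) = 1/(778 + 1421/(392 + (5 + 6*24)**2)) = 1/(778 + 1421/(392 + (5 + 144)**2)) = 1/(778 + 1421/(392 + 149**2)) = 1/(778 + 1421/(392 + 22201)) = 1/(778 + 1421/22593) = 1/(17578775/22593) = 22593/17578775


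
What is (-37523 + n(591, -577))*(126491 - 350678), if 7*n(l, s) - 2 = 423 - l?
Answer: 58922396649/7 ≈ 8.4175e+9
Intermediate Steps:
n(l, s) = 425/7 - l/7 (n(l, s) = 2/7 + (423 - l)/7 = 2/7 + (423/7 - l/7) = 425/7 - l/7)
(-37523 + n(591, -577))*(126491 - 350678) = (-37523 + (425/7 - ⅐*591))*(126491 - 350678) = (-37523 + (425/7 - 591/7))*(-224187) = (-37523 - 166/7)*(-224187) = -262827/7*(-224187) = 58922396649/7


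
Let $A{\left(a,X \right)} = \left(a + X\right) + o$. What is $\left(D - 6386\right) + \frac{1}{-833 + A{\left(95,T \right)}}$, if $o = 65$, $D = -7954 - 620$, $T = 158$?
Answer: $- \frac{7704401}{515} \approx -14960.0$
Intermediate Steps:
$D = -8574$ ($D = -7954 - 620 = -8574$)
$A{\left(a,X \right)} = 65 + X + a$ ($A{\left(a,X \right)} = \left(a + X\right) + 65 = \left(X + a\right) + 65 = 65 + X + a$)
$\left(D - 6386\right) + \frac{1}{-833 + A{\left(95,T \right)}} = \left(-8574 - 6386\right) + \frac{1}{-833 + \left(65 + 158 + 95\right)} = -14960 + \frac{1}{-833 + 318} = -14960 + \frac{1}{-515} = -14960 - \frac{1}{515} = - \frac{7704401}{515}$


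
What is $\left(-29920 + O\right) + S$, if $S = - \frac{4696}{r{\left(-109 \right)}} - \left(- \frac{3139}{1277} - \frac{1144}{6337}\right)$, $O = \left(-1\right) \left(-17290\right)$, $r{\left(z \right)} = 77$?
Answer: $- \frac{7906247836607}{623110873} \approx -12688.0$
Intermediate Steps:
$O = 17290$
$S = - \frac{36357510617}{623110873}$ ($S = - \frac{4696}{77} - \left(- \frac{3139}{1277} - \frac{1144}{6337}\right) = \left(-4696\right) \frac{1}{77} - - \frac{21352731}{8092349} = - \frac{4696}{77} + \left(\frac{1144}{6337} + \frac{3139}{1277}\right) = - \frac{4696}{77} + \frac{21352731}{8092349} = - \frac{36357510617}{623110873} \approx -58.348$)
$\left(-29920 + O\right) + S = \left(-29920 + 17290\right) - \frac{36357510617}{623110873} = -12630 - \frac{36357510617}{623110873} = - \frac{7906247836607}{623110873}$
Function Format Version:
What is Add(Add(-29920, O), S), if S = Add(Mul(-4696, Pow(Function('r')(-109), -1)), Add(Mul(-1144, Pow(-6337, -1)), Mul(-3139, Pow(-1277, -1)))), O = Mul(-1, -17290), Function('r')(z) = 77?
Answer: Rational(-7906247836607, 623110873) ≈ -12688.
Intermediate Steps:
O = 17290
S = Rational(-36357510617, 623110873) (S = Add(Mul(-4696, Pow(77, -1)), Add(Mul(-1144, Pow(-6337, -1)), Mul(-3139, Pow(-1277, -1)))) = Add(Mul(-4696, Rational(1, 77)), Add(Mul(-1144, Rational(-1, 6337)), Mul(-3139, Rational(-1, 1277)))) = Add(Rational(-4696, 77), Add(Rational(1144, 6337), Rational(3139, 1277))) = Add(Rational(-4696, 77), Rational(21352731, 8092349)) = Rational(-36357510617, 623110873) ≈ -58.348)
Add(Add(-29920, O), S) = Add(Add(-29920, 17290), Rational(-36357510617, 623110873)) = Add(-12630, Rational(-36357510617, 623110873)) = Rational(-7906247836607, 623110873)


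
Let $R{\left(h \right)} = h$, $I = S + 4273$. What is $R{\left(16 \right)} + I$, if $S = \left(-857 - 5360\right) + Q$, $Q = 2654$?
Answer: $726$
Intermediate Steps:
$S = -3563$ ($S = \left(-857 - 5360\right) + 2654 = -6217 + 2654 = -3563$)
$I = 710$ ($I = -3563 + 4273 = 710$)
$R{\left(16 \right)} + I = 16 + 710 = 726$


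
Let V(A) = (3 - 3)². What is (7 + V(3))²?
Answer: 49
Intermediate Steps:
V(A) = 0 (V(A) = 0² = 0)
(7 + V(3))² = (7 + 0)² = 7² = 49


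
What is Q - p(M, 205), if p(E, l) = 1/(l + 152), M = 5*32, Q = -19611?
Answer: -7001128/357 ≈ -19611.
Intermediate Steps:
M = 160
p(E, l) = 1/(152 + l)
Q - p(M, 205) = -19611 - 1/(152 + 205) = -19611 - 1/357 = -7001128/357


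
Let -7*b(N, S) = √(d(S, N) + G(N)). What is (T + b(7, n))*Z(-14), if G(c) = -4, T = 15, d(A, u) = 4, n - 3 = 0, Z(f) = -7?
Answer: -105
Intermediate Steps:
n = 3 (n = 3 + 0 = 3)
b(N, S) = 0 (b(N, S) = -√(4 - 4)/7 = -√0/7 = -⅐*0 = 0)
(T + b(7, n))*Z(-14) = (15 + 0)*(-7) = 15*(-7) = -105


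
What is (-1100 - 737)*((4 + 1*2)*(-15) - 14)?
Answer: 191048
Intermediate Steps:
(-1100 - 737)*((4 + 1*2)*(-15) - 14) = -1837*((4 + 2)*(-15) - 14) = -1837*(6*(-15) - 14) = -1837*(-90 - 14) = -1837*(-104) = 191048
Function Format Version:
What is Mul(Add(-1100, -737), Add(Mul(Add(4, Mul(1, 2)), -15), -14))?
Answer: 191048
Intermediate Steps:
Mul(Add(-1100, -737), Add(Mul(Add(4, Mul(1, 2)), -15), -14)) = Mul(-1837, Add(Mul(Add(4, 2), -15), -14)) = Mul(-1837, Add(Mul(6, -15), -14)) = Mul(-1837, Add(-90, -14)) = Mul(-1837, -104) = 191048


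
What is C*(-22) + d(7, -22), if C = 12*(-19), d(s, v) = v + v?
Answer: 4972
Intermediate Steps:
d(s, v) = 2*v
C = -228
C*(-22) + d(7, -22) = -228*(-22) + 2*(-22) = 5016 - 44 = 4972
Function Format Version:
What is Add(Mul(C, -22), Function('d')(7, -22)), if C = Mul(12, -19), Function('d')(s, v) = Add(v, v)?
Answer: 4972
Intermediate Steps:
Function('d')(s, v) = Mul(2, v)
C = -228
Add(Mul(C, -22), Function('d')(7, -22)) = Add(Mul(-228, -22), Mul(2, -22)) = Add(5016, -44) = 4972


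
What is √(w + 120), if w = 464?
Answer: 2*√146 ≈ 24.166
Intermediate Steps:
√(w + 120) = √(464 + 120) = √584 = 2*√146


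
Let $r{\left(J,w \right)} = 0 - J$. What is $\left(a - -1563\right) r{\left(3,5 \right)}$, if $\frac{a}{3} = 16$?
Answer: $-4833$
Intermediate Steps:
$a = 48$ ($a = 3 \cdot 16 = 48$)
$r{\left(J,w \right)} = - J$
$\left(a - -1563\right) r{\left(3,5 \right)} = \left(48 - -1563\right) \left(\left(-1\right) 3\right) = \left(48 + 1563\right) \left(-3\right) = 1611 \left(-3\right) = -4833$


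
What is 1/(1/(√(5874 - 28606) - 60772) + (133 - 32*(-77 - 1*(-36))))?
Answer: 5336758783848/7711616354844821 + 2*I*√5683/7711616354844821 ≈ 0.00069204 + 1.9551e-14*I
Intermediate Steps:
1/(1/(√(5874 - 28606) - 60772) + (133 - 32*(-77 - 1*(-36)))) = 1/(1/(√(-22732) - 60772) + (133 - 32*(-77 + 36))) = 1/(1/(2*I*√5683 - 60772) + (133 - 32*(-41))) = 1/(1/(-60772 + 2*I*√5683) + (133 + 1312)) = 1/(1/(-60772 + 2*I*√5683) + 1445) = 1/(1445 + 1/(-60772 + 2*I*√5683))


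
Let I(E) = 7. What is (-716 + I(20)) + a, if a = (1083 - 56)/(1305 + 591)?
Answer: -17003/24 ≈ -708.46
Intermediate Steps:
a = 13/24 (a = 1027/1896 = 1027*(1/1896) = 13/24 ≈ 0.54167)
(-716 + I(20)) + a = (-716 + 7) + 13/24 = -709 + 13/24 = -17003/24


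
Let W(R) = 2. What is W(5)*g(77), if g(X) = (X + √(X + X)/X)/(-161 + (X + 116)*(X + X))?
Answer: 22/4223 + 2*√154/2276197 ≈ 0.0052205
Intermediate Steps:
g(X) = (X + √2/√X)/(-161 + 2*X*(116 + X)) (g(X) = (X + √(2*X)/X)/(-161 + (116 + X)*(2*X)) = (X + (√2*√X)/X)/(-161 + 2*X*(116 + X)) = (X + √2/√X)/(-161 + 2*X*(116 + X)))
W(5)*g(77) = 2*((77² + √2*√77)/(77*(-161 + 2*77² + 232*77))) = 2*((5929 + √154)/(77*(-161 + 2*5929 + 17864))) = 2*((5929 + √154)/(77*(-161 + 11858 + 17864))) = 2*((1/77)*(5929 + √154)/29561) = 2*((1/77)*(1/29561)*(5929 + √154)) = 2*(11/4223 + √154/2276197) = 22/4223 + 2*√154/2276197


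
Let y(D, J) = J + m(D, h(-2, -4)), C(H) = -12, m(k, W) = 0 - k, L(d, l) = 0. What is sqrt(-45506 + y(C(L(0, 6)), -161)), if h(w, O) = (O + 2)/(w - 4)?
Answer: I*sqrt(45655) ≈ 213.67*I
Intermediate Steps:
h(w, O) = (2 + O)/(-4 + w)
m(k, W) = -k
y(D, J) = J - D
sqrt(-45506 + y(C(L(0, 6)), -161)) = sqrt(-45506 + (-161 - 1*(-12))) = sqrt(-45506 + (-161 + 12)) = sqrt(-45506 - 149) = sqrt(-45655) = I*sqrt(45655)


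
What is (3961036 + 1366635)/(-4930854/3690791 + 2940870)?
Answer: 19663320177761/10854131597316 ≈ 1.8116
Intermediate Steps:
(3961036 + 1366635)/(-4930854/3690791 + 2940870) = 5327671/(-4930854*1/3690791 + 2940870) = 5327671/(-4930854/3690791 + 2940870) = 5327671/(10854131597316/3690791) = 5327671*(3690791/10854131597316) = 19663320177761/10854131597316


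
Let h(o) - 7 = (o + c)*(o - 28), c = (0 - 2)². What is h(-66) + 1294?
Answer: 7129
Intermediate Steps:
c = 4 (c = (-2)² = 4)
h(o) = 7 + (-28 + o)*(4 + o) (h(o) = 7 + (o + 4)*(o - 28) = 7 + (4 + o)*(-28 + o) = 7 + (-28 + o)*(4 + o))
h(-66) + 1294 = (-105 + (-66)² - 24*(-66)) + 1294 = (-105 + 4356 + 1584) + 1294 = 5835 + 1294 = 7129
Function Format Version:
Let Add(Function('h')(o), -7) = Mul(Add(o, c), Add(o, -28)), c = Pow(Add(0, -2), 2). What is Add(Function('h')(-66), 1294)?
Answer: 7129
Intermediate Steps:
c = 4 (c = Pow(-2, 2) = 4)
Function('h')(o) = Add(7, Mul(Add(-28, o), Add(4, o))) (Function('h')(o) = Add(7, Mul(Add(o, 4), Add(o, -28))) = Add(7, Mul(Add(4, o), Add(-28, o))) = Add(7, Mul(Add(-28, o), Add(4, o))))
Add(Function('h')(-66), 1294) = Add(Add(-105, Pow(-66, 2), Mul(-24, -66)), 1294) = Add(Add(-105, 4356, 1584), 1294) = Add(5835, 1294) = 7129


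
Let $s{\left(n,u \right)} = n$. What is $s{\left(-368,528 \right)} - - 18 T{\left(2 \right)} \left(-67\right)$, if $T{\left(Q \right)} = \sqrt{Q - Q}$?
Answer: $-368$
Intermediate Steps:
$T{\left(Q \right)} = 0$ ($T{\left(Q \right)} = \sqrt{0} = 0$)
$s{\left(-368,528 \right)} - - 18 T{\left(2 \right)} \left(-67\right) = -368 - \left(-18\right) 0 \left(-67\right) = -368 - 0 \left(-67\right) = -368 - 0 = -368 + 0 = -368$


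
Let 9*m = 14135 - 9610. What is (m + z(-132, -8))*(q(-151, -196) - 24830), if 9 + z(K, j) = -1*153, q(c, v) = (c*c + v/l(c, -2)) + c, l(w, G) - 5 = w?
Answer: -162593938/219 ≈ -7.4244e+5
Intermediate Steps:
l(w, G) = 5 + w
q(c, v) = c + c² + v/(5 + c) (q(c, v) = (c*c + v/(5 + c)) + c = (c² + v/(5 + c)) + c = c + c² + v/(5 + c))
z(K, j) = -162 (z(K, j) = -9 - 1*153 = -9 - 153 = -162)
m = 4525/9 (m = (14135 - 9610)/9 = (⅑)*4525 = 4525/9 ≈ 502.78)
(m + z(-132, -8))*(q(-151, -196) - 24830) = (4525/9 - 162)*((-196 - 151*(1 - 151)*(5 - 151))/(5 - 151) - 24830) = 3067*((-196 - 151*(-150)*(-146))/(-146) - 24830)/9 = 3067*(-(-196 - 3306900)/146 - 24830)/9 = 3067*(-1/146*(-3307096) - 24830)/9 = 3067*(1653548/73 - 24830)/9 = (3067/9)*(-159042/73) = -162593938/219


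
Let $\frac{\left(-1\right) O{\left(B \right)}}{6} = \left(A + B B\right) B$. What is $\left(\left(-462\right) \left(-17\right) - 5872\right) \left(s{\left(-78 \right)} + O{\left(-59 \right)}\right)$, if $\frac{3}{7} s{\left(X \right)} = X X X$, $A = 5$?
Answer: $251230392$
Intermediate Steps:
$s{\left(X \right)} = \frac{7 X^{3}}{3}$ ($s{\left(X \right)} = \frac{7 X X X}{3} = \frac{7 X X^{2}}{3} = \frac{7 X^{3}}{3}$)
$O{\left(B \right)} = - 6 B \left(5 + B^{2}\right)$ ($O{\left(B \right)} = - 6 \left(5 + B B\right) B = - 6 \left(5 + B^{2}\right) B = - 6 B \left(5 + B^{2}\right)$)
$\left(\left(-462\right) \left(-17\right) - 5872\right) \left(s{\left(-78 \right)} + O{\left(-59 \right)}\right) = \left(\left(-462\right) \left(-17\right) - 5872\right) \left(\frac{7 \left(-78\right)^{3}}{3} - - 354 \left(5 + \left(-59\right)^{2}\right)\right) = \left(7854 - 5872\right) \left(\frac{7}{3} \left(-474552\right) - - 354 \left(5 + 3481\right)\right) = 1982 \left(-1107288 - \left(-354\right) 3486\right) = 1982 \left(-1107288 + 1234044\right) = 1982 \cdot 126756 = 251230392$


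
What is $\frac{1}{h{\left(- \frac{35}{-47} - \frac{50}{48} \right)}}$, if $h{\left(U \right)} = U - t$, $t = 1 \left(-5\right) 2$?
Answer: $\frac{1128}{10945} \approx 0.10306$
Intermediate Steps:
$t = -10$ ($t = \left(-5\right) 2 = -10$)
$h{\left(U \right)} = 10 + U$ ($h{\left(U \right)} = U - -10 = U + 10 = 10 + U$)
$\frac{1}{h{\left(- \frac{35}{-47} - \frac{50}{48} \right)}} = \frac{1}{10 - \left(- \frac{35}{47} + \frac{25}{24}\right)} = \frac{1}{10 - \frac{335}{1128}} = \frac{1}{\frac{10945}{1128}} = \frac{1128}{10945}$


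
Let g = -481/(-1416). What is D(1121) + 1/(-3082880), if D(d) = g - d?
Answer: -611510442977/545669760 ≈ -1120.7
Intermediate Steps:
g = 481/1416 (g = -481*(-1/1416) = 481/1416 ≈ 0.33969)
D(d) = 481/1416 - d
D(1121) + 1/(-3082880) = (481/1416 - 1*1121) + 1/(-3082880) = (481/1416 - 1121) - 1/3082880 = -1586855/1416 - 1/3082880 = -611510442977/545669760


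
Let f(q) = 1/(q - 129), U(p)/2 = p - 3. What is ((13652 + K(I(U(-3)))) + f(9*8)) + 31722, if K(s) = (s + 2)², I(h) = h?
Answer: 2592017/57 ≈ 45474.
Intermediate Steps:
U(p) = -6 + 2*p (U(p) = 2*(p - 3) = 2*(-3 + p) = -6 + 2*p)
f(q) = 1/(-129 + q)
K(s) = (2 + s)²
((13652 + K(I(U(-3)))) + f(9*8)) + 31722 = ((13652 + (2 + (-6 + 2*(-3)))²) + 1/(-129 + 9*8)) + 31722 = ((13652 + (2 + (-6 - 6))²) + 1/(-129 + 72)) + 31722 = ((13652 + (2 - 12)²) + 1/(-57)) + 31722 = ((13652 + (-10)²) - 1/57) + 31722 = ((13652 + 100) - 1/57) + 31722 = (13752 - 1/57) + 31722 = 783863/57 + 31722 = 2592017/57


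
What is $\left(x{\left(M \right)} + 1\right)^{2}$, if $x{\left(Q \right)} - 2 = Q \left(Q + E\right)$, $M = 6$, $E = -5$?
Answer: $81$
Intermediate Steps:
$x{\left(Q \right)} = 2 + Q \left(-5 + Q\right)$ ($x{\left(Q \right)} = 2 + Q \left(Q - 5\right) = 2 + Q \left(-5 + Q\right)$)
$\left(x{\left(M \right)} + 1\right)^{2} = \left(\left(2 + 6^{2} - 30\right) + 1\right)^{2} = \left(\left(2 + 36 - 30\right) + 1\right)^{2} = \left(8 + 1\right)^{2} = 9^{2} = 81$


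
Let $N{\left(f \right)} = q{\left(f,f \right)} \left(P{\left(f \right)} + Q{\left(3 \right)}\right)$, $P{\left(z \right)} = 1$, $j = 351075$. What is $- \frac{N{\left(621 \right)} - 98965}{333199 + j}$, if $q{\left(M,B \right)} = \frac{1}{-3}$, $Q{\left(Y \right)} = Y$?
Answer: $\frac{296899}{2052822} \approx 0.14463$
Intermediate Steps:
$q{\left(M,B \right)} = - \frac{1}{3}$
$N{\left(f \right)} = - \frac{4}{3}$ ($N{\left(f \right)} = - \frac{1 + 3}{3} = \left(- \frac{1}{3}\right) 4 = - \frac{4}{3}$)
$- \frac{N{\left(621 \right)} - 98965}{333199 + j} = - \frac{- \frac{4}{3} - 98965}{333199 + 351075} = - \frac{-296899}{3 \cdot 684274} = \left(-1\right) \left(- \frac{296899}{2052822}\right) = \frac{296899}{2052822}$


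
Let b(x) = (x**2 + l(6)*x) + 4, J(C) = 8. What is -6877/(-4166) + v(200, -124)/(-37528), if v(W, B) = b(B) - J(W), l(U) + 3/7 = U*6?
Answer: 185863943/136798942 ≈ 1.3587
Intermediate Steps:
l(U) = -3/7 + 6*U (l(U) = -3/7 + U*6 = -3/7 + 6*U)
b(x) = 4 + x**2 + 249*x/7 (b(x) = (x**2 + (-3/7 + 6*6)*x) + 4 = (x**2 + (-3/7 + 36)*x) + 4 = (x**2 + 249*x/7) + 4 = 4 + x**2 + 249*x/7)
v(W, B) = -4 + B**2 + 249*B/7 (v(W, B) = (4 + B**2 + 249*B/7) - 1*8 = (4 + B**2 + 249*B/7) - 8 = -4 + B**2 + 249*B/7)
-6877/(-4166) + v(200, -124)/(-37528) = -6877/(-4166) + (-4 + (-124)**2 + (249/7)*(-124))/(-37528) = -6877*(-1/4166) + (-4 + 15376 - 30876/7)*(-1/37528) = 6877/4166 + (76728/7)*(-1/37528) = 6877/4166 - 9591/32837 = 185863943/136798942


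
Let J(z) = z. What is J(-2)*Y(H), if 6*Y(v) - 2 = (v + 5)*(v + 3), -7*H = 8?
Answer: -449/147 ≈ -3.0544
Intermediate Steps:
H = -8/7 (H = -⅐*8 = -8/7 ≈ -1.1429)
Y(v) = ⅓ + (3 + v)*(5 + v)/6 (Y(v) = ⅓ + ((v + 5)*(v + 3))/6 = ⅓ + ((5 + v)*(3 + v))/6 = ⅓ + ((3 + v)*(5 + v))/6 = ⅓ + (3 + v)*(5 + v)/6)
J(-2)*Y(H) = -2*(17/6 + (-8/7)²/6 + (4/3)*(-8/7)) = -2*(17/6 + (⅙)*(64/49) - 32/21) = -2*(17/6 + 32/147 - 32/21) = -2*449/294 = -449/147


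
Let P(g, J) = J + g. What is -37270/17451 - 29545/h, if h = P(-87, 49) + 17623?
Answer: -234196549/61375167 ≈ -3.8158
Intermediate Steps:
h = 17585 (h = (49 - 87) + 17623 = -38 + 17623 = 17585)
-37270/17451 - 29545/h = -37270/17451 - 29545/17585 = -37270*1/17451 - 29545*1/17585 = -37270/17451 - 5909/3517 = -234196549/61375167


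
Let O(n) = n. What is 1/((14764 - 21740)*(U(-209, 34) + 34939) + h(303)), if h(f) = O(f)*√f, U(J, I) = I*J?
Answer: -194163008/37699273647789937 - 303*√303/37699273647789937 ≈ -5.1505e-9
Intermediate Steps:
h(f) = f^(3/2) (h(f) = f*√f = f^(3/2))
1/((14764 - 21740)*(U(-209, 34) + 34939) + h(303)) = 1/((14764 - 21740)*(34*(-209) + 34939) + 303^(3/2)) = 1/(-6976*(-7106 + 34939) + 303*√303) = 1/(-6976*27833 + 303*√303) = 1/(-194163008 + 303*√303)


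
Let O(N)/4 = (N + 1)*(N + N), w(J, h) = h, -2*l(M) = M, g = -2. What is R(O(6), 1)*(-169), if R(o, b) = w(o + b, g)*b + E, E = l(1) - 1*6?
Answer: 2873/2 ≈ 1436.5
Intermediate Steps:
l(M) = -M/2
E = -13/2 (E = -1/2*1 - 1*6 = -1/2 - 6 = -13/2 ≈ -6.5000)
O(N) = 8*N*(1 + N) (O(N) = 4*((N + 1)*(N + N)) = 4*((1 + N)*(2*N)) = 4*(2*N*(1 + N)) = 8*N*(1 + N))
R(o, b) = -13/2 - 2*b (R(o, b) = -2*b - 13/2 = -13/2 - 2*b)
R(O(6), 1)*(-169) = (-13/2 - 2*1)*(-169) = (-13/2 - 2)*(-169) = -17/2*(-169) = 2873/2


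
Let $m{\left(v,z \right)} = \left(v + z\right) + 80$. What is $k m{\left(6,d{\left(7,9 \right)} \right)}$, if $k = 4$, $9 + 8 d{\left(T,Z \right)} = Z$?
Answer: $344$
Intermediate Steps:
$d{\left(T,Z \right)} = - \frac{9}{8} + \frac{Z}{8}$
$m{\left(v,z \right)} = 80 + v + z$
$k m{\left(6,d{\left(7,9 \right)} \right)} = 4 \left(80 + 6 + \left(- \frac{9}{8} + \frac{1}{8} \cdot 9\right)\right) = 4 \left(80 + 6 + \left(- \frac{9}{8} + \frac{9}{8}\right)\right) = 4 \left(80 + 6 + 0\right) = 4 \cdot 86 = 344$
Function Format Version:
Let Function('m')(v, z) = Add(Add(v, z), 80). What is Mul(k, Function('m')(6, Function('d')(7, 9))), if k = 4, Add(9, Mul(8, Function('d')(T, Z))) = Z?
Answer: 344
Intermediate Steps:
Function('d')(T, Z) = Add(Rational(-9, 8), Mul(Rational(1, 8), Z))
Function('m')(v, z) = Add(80, v, z)
Mul(k, Function('m')(6, Function('d')(7, 9))) = Mul(4, Add(80, 6, Add(Rational(-9, 8), Mul(Rational(1, 8), 9)))) = Mul(4, Add(80, 6, Add(Rational(-9, 8), Rational(9, 8)))) = Mul(4, Add(80, 6, 0)) = Mul(4, 86) = 344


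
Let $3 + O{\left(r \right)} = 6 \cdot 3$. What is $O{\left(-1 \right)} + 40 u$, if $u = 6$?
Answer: $255$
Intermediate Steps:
$O{\left(r \right)} = 15$ ($O{\left(r \right)} = -3 + 6 \cdot 3 = -3 + 18 = 15$)
$O{\left(-1 \right)} + 40 u = 15 + 40 \cdot 6 = 15 + 240 = 255$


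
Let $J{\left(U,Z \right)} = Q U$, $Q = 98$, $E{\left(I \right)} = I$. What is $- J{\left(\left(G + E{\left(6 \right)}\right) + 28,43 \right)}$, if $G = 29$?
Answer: $-6174$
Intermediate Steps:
$J{\left(U,Z \right)} = 98 U$
$- J{\left(\left(G + E{\left(6 \right)}\right) + 28,43 \right)} = - 98 \left(\left(29 + 6\right) + 28\right) = - 98 \left(35 + 28\right) = - 98 \cdot 63 = \left(-1\right) 6174 = -6174$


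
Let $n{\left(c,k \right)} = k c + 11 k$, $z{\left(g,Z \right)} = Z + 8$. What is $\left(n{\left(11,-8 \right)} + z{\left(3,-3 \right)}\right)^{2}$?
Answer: $29241$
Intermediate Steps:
$z{\left(g,Z \right)} = 8 + Z$
$n{\left(c,k \right)} = 11 k + c k$ ($n{\left(c,k \right)} = c k + 11 k = 11 k + c k$)
$\left(n{\left(11,-8 \right)} + z{\left(3,-3 \right)}\right)^{2} = \left(- 8 \left(11 + 11\right) + \left(8 - 3\right)\right)^{2} = \left(\left(-8\right) 22 + 5\right)^{2} = \left(-176 + 5\right)^{2} = \left(-171\right)^{2} = 29241$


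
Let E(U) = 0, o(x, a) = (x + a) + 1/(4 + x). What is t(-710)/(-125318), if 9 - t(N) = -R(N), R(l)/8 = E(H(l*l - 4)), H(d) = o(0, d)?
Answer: -9/125318 ≈ -7.1817e-5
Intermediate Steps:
o(x, a) = a + x + 1/(4 + x) (o(x, a) = (a + x) + 1/(4 + x) = a + x + 1/(4 + x))
H(d) = ¼ + d (H(d) = (1 + 0² + 4*d + 4*0 + d*0)/(4 + 0) = (1 + 0 + 4*d + 0 + 0)/4 = (1 + 4*d)/4 = ¼ + d)
R(l) = 0 (R(l) = 8*0 = 0)
t(N) = 9 (t(N) = 9 - (-1)*0 = 9 - 1*0 = 9 + 0 = 9)
t(-710)/(-125318) = 9/(-125318) = 9*(-1/125318) = -9/125318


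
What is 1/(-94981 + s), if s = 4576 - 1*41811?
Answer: -1/132216 ≈ -7.5634e-6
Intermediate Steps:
s = -37235 (s = 4576 - 41811 = -37235)
1/(-94981 + s) = 1/(-94981 - 37235) = 1/(-132216) = -1/132216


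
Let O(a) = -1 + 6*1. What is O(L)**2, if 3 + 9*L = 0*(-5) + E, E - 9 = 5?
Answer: 25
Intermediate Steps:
E = 14 (E = 9 + 5 = 14)
L = 11/9 (L = -1/3 + (0*(-5) + 14)/9 = -1/3 + (0 + 14)/9 = -1/3 + (1/9)*14 = -1/3 + 14/9 = 11/9 ≈ 1.2222)
O(a) = 5 (O(a) = -1 + 6 = 5)
O(L)**2 = 5**2 = 25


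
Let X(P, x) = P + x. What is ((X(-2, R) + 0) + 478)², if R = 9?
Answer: 235225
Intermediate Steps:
((X(-2, R) + 0) + 478)² = (((-2 + 9) + 0) + 478)² = ((7 + 0) + 478)² = (7 + 478)² = 485² = 235225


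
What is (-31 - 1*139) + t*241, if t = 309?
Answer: 74299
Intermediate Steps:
(-31 - 1*139) + t*241 = (-31 - 1*139) + 309*241 = (-31 - 139) + 74469 = -170 + 74469 = 74299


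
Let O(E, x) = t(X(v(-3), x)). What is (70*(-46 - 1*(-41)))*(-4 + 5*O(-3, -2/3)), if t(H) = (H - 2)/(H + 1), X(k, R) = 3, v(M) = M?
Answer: 1925/2 ≈ 962.50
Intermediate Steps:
t(H) = (-2 + H)/(1 + H)
O(E, x) = 1/4 (O(E, x) = (-2 + 3)/(1 + 3) = 1/4)
(70*(-46 - 1*(-41)))*(-4 + 5*O(-3, -2/3)) = (70*(-46 - 1*(-41)))*(-4 + 5*(1/4)) = (70*(-46 + 41))*(-4 + 5/4) = (70*(-5))*(-11/4) = -350*(-11/4) = 1925/2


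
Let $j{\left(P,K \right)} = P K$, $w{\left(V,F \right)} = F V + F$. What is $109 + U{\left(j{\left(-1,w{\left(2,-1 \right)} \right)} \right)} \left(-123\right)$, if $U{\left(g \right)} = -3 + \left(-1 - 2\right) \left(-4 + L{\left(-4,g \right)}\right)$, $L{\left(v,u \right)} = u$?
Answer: $109$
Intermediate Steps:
$w{\left(V,F \right)} = F + F V$
$j{\left(P,K \right)} = K P$
$U{\left(g \right)} = 9 - 3 g$ ($U{\left(g \right)} = -3 + \left(-1 - 2\right) \left(-4 + g\right) = -3 - 3 \left(-4 + g\right) = -3 - \left(-12 + 3 g\right) = 9 - 3 g$)
$109 + U{\left(j{\left(-1,w{\left(2,-1 \right)} \right)} \right)} \left(-123\right) = 109 + \left(9 - 3 - (1 + 2) \left(-1\right)\right) \left(-123\right) = 109 + \left(9 - 3 \left(-1\right) 3 \left(-1\right)\right) \left(-123\right) = 109 + \left(9 - 3 \left(\left(-3\right) \left(-1\right)\right)\right) \left(-123\right) = 109 + \left(9 - 9\right) \left(-123\right) = 109 + 0 \left(-123\right) = 109 + 0 = 109$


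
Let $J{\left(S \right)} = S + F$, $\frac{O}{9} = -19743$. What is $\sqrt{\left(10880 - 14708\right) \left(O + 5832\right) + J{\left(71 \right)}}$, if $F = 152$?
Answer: $\sqrt{657861163} \approx 25649.0$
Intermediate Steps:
$O = -177687$ ($O = 9 \left(-19743\right) = -177687$)
$J{\left(S \right)} = 152 + S$ ($J{\left(S \right)} = S + 152 = 152 + S$)
$\sqrt{\left(10880 - 14708\right) \left(O + 5832\right) + J{\left(71 \right)}} = \sqrt{\left(10880 - 14708\right) \left(-177687 + 5832\right) + \left(152 + 71\right)} = \sqrt{\left(-3828\right) \left(-171855\right) + 223} = \sqrt{657860940 + 223} = \sqrt{657861163}$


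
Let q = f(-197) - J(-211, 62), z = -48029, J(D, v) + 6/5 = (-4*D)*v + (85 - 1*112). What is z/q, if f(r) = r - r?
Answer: 240145/261499 ≈ 0.91834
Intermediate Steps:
J(D, v) = -141/5 - 4*D*v (J(D, v) = -6/5 + ((-4*D)*v + (85 - 1*112)) = -6/5 + (-4*D*v + (85 - 112)) = -6/5 + (-4*D*v - 27) = -6/5 + (-27 - 4*D*v) = -141/5 - 4*D*v)
f(r) = 0
q = -261499/5 (q = 0 - (-141/5 - 4*(-211)*62) = 0 - (-141/5 + 52328) = 0 - 1*261499/5 = 0 - 261499/5 = -261499/5 ≈ -52300.)
z/q = -48029/(-261499/5) = -48029*(-5/261499) = 240145/261499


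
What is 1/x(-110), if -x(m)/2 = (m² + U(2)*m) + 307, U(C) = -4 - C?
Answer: -1/26134 ≈ -3.8264e-5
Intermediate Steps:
x(m) = -614 - 2*m² + 12*m (x(m) = -2*((m² + (-4 - 1*2)*m) + 307) = -2*((m² + (-4 - 2)*m) + 307) = -2*((m² - 6*m) + 307) = -2*(307 + m² - 6*m) = -614 - 2*m² + 12*m)
1/x(-110) = 1/(-614 - 2*(-110)² + 12*(-110)) = 1/(-614 - 2*12100 - 1320) = 1/(-614 - 24200 - 1320) = 1/(-26134) = -1/26134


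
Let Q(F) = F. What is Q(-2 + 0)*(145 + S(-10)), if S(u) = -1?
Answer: -288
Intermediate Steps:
Q(-2 + 0)*(145 + S(-10)) = (-2 + 0)*(145 - 1) = -2*144 = -288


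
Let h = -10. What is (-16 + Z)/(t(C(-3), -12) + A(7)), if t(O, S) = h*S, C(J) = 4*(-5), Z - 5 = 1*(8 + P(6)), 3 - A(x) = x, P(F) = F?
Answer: 3/116 ≈ 0.025862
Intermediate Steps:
A(x) = 3 - x
Z = 19 (Z = 5 + 1*(8 + 6) = 5 + 1*14 = 5 + 14 = 19)
C(J) = -20
t(O, S) = -10*S
(-16 + Z)/(t(C(-3), -12) + A(7)) = (-16 + 19)/(-10*(-12) + (3 - 1*7)) = 3/(120 + (3 - 7)) = 3/(120 - 4) = 3/116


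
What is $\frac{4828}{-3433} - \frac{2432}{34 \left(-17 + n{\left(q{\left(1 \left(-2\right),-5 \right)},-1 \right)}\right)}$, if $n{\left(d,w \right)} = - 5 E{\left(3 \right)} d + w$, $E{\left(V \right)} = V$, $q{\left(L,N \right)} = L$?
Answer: $- \frac{1289860}{175083} \approx -7.3671$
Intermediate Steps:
$n{\left(d,w \right)} = w - 15 d$ ($n{\left(d,w \right)} = \left(-5\right) 3 d + w = - 15 d + w = w - 15 d$)
$\frac{4828}{-3433} - \frac{2432}{34 \left(-17 + n{\left(q{\left(1 \left(-2\right),-5 \right)},-1 \right)}\right)} = \frac{4828}{-3433} - \frac{2432}{34 \left(-17 - \left(1 + 15 \cdot 1 \left(-2\right)\right)\right)} = 4828 \left(- \frac{1}{3433}\right) - \frac{2432}{34 \left(-17 - -29\right)} = - \frac{4828}{3433} - \frac{2432}{34 \left(-17 + \left(-1 + 30\right)\right)} = - \frac{4828}{3433} - \frac{2432}{34 \left(-17 + 29\right)} = - \frac{4828}{3433} - \frac{2432}{34 \cdot 12} = - \frac{4828}{3433} - \frac{2432}{408} = - \frac{4828}{3433} - \frac{304}{51} = - \frac{1289860}{175083}$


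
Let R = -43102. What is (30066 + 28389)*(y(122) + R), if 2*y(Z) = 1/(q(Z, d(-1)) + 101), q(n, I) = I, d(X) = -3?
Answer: -493827313905/196 ≈ -2.5195e+9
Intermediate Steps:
y(Z) = 1/196 (y(Z) = 1/(2*(-3 + 101)) = (½)/98 = (½)*(1/98) = 1/196)
(30066 + 28389)*(y(122) + R) = (30066 + 28389)*(1/196 - 43102) = 58455*(-8447991/196) = -493827313905/196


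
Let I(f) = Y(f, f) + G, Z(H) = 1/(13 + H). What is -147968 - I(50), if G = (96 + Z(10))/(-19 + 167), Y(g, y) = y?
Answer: -503855481/3404 ≈ -1.4802e+5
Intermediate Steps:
G = 2209/3404 (G = (96 + 1/(13 + 10))/(-19 + 167) = (96 + 1/23)/148 = (96 + 1/23)*(1/148) = (2209/23)*(1/148) = 2209/3404 ≈ 0.64894)
I(f) = 2209/3404 + f (I(f) = f + 2209/3404 = 2209/3404 + f)
-147968 - I(50) = -147968 - (2209/3404 + 50) = -147968 - 1*172409/3404 = -147968 - 172409/3404 = -503855481/3404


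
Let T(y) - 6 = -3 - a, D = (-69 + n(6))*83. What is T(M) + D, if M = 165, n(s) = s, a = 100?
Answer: -5326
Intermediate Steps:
D = -5229 (D = (-69 + 6)*83 = -63*83 = -5229)
T(y) = -97 (T(y) = 6 + (-3 - 1*100) = 6 + (-3 - 100) = 6 - 103 = -97)
T(M) + D = -97 - 5229 = -5326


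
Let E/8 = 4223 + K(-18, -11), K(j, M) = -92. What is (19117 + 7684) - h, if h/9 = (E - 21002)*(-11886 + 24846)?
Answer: -1405018639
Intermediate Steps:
E = 33048 (E = 8*(4223 - 92) = 8*4131 = 33048)
h = 1405045440 (h = 9*((33048 - 21002)*(-11886 + 24846)) = 9*(12046*12960) = 9*156116160 = 1405045440)
(19117 + 7684) - h = (19117 + 7684) - 1*1405045440 = 26801 - 1405045440 = -1405018639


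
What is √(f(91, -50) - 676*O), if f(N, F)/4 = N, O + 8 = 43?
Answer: 16*I*√91 ≈ 152.63*I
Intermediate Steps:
O = 35 (O = -8 + 43 = 35)
f(N, F) = 4*N
√(f(91, -50) - 676*O) = √(4*91 - 676*35) = √(364 - 23660) = √(-23296) = 16*I*√91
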